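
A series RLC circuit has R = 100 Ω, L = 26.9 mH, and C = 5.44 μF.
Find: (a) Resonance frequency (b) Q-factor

Step 1 — Resonance condition Im(Z)=0 gives ω₀ = 1/√(LC).
Step 2 — ω₀ = 1/√(0.0269·5.44e-06) = 2614 rad/s.
Step 3 — f₀ = ω₀/(2π) = 416 Hz.
Step 4 — Series Q: Q = ω₀L/R = 2614·0.0269/100 = 0.7032.

(a) f₀ = 416 Hz  (b) Q = 0.7032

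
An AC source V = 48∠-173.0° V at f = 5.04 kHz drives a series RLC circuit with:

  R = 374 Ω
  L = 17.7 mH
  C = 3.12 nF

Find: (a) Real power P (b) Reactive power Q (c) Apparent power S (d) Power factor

Step 1 — Angular frequency: ω = 2π·f = 2π·5040 = 3.167e+04 rad/s.
Step 2 — Component impedances:
  R: Z = R = 374 Ω
  L: Z = jωL = j·3.167e+04·0.0177 = 0 + j560.5 Ω
  C: Z = 1/(jωC) = -j/(ω·C) = 0 - j1.012e+04 Ω
Step 3 — Series combination: Z_total = R + L + C = 374 - j9561 Ω = 9568∠-87.8° Ω.
Step 4 — Source phasor: V = 48∠-173.0° V = -47.64 - j5.85 V.
Step 5 — Current: I = V / Z = 0.0004163 - j0.004999 A = 0.005017∠-85.2° A.
Step 6 — Complex power: S = V·I* = 0.009413 - j0.2406 VA.
Step 7 — Real power: P = Re(S) = 0.009413 W.
Step 8 — Reactive power: Q = Im(S) = -0.2406 VAR.
Step 9 — Apparent power: |S| = 0.2408 VA.
Step 10 — Power factor: PF = P/|S| = 0.03909 (leading).

(a) P = 0.009413 W  (b) Q = -0.2406 VAR  (c) S = 0.2408 VA  (d) PF = 0.03909 (leading)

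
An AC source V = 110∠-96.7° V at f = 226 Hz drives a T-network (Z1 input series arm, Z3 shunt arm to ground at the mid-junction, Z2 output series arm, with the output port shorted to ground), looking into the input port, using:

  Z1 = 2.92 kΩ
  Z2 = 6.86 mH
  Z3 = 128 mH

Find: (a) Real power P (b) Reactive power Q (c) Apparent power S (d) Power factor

Step 1 — Angular frequency: ω = 2π·f = 2π·226 = 1420 rad/s.
Step 2 — Component impedances:
  Z1: Z = R = 2920 Ω
  Z2: Z = jωL = j·1420·0.00686 = 0 + j9.741 Ω
  Z3: Z = jωL = j·1420·0.128 = 0 + j181.8 Ω
Step 3 — With the output port shorted to ground, the output series arm Z2 runs from the junction to ground; the shunt arm Z3 also runs from the junction to ground. They appear in parallel: Z3 || Z2 = 0 + j9.246 Ω.
Step 4 — Series with input arm Z1: Z_in = Z1 + (Z3 || Z2) = 2920 + j9.246 Ω = 2920∠0.2° Ω.
Step 5 — Source phasor: V = 110∠-96.7° V = -12.83 - j109.2 V.
Step 6 — Current: I = V / Z = -0.004514 - j0.0374 A = 0.03767∠-96.9° A.
Step 7 — Complex power: S = V·I* = 4.144 + j0.01312 VA.
Step 8 — Real power: P = Re(S) = 4.144 W.
Step 9 — Reactive power: Q = Im(S) = 0.01312 VAR.
Step 10 — Apparent power: |S| = 4.144 VA.
Step 11 — Power factor: PF = P/|S| = 1 (lagging).

(a) P = 4.144 W  (b) Q = 0.01312 VAR  (c) S = 4.144 VA  (d) PF = 1 (lagging)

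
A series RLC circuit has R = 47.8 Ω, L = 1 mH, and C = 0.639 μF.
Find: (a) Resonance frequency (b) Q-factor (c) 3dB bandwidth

Step 1 — Resonance: ω₀ = 1/√(LC) = 1/√(0.001·6.39e-07) = 3.956e+04 rad/s.
Step 2 — f₀ = ω₀/(2π) = 6296 Hz.
Step 3 — Series Q: Q = ω₀L/R = 3.956e+04·0.001/47.8 = 0.8276.
Step 4 — Bandwidth: Δω = ω₀/Q = 4.78e+04 rad/s; BW = Δω/(2π) = 7608 Hz.

(a) f₀ = 6296 Hz  (b) Q = 0.8276  (c) BW = 7608 Hz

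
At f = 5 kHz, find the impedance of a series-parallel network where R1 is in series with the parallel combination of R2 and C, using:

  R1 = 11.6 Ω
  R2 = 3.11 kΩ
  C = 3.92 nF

Step 1 — Angular frequency: ω = 2π·f = 2π·5000 = 3.142e+04 rad/s.
Step 2 — Component impedances:
  R1: Z = R = 11.6 Ω
  R2: Z = R = 3110 Ω
  C: Z = 1/(jωC) = -j/(ω·C) = 0 - j8120 Ω
Step 3 — Parallel branch: R2 || C = 1/(1/R2 + 1/C) = 2712 - j1039 Ω.
Step 4 — Series with R1: Z_total = R1 + (R2 || C) = 2724 - j1039 Ω = 2915∠-20.9° Ω.

Z = 2724 - j1039 Ω = 2915∠-20.9° Ω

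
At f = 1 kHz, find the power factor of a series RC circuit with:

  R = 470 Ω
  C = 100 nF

Step 1 — Angular frequency: ω = 2π·f = 2π·1000 = 6283 rad/s.
Step 2 — Component impedances:
  R: Z = R = 470 Ω
  C: Z = 1/(jωC) = -j/(ω·C) = 0 - j1592 Ω
Step 3 — Series combination: Z_total = R + C = 470 - j1592 Ω = 1659∠-73.5° Ω.
Step 4 — Power factor: PF = cos(φ) = Re(Z)/|Z| = 470/1659.5 = 0.2832.
Step 5 — Type: Im(Z) = -1592 ⇒ leading (phase φ = -73.5°).

PF = 0.2832 (leading, φ = -73.5°)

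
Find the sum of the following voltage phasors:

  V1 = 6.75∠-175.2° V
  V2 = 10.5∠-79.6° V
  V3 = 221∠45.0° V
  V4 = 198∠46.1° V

Step 1 — Convert each phasor to rectangular form:
  V1 = 6.75·(cos(-175.2°) + j·sin(-175.2°)) = -6.726 - j0.5648 V
  V2 = 10.5·(cos(-79.6°) + j·sin(-79.6°)) = 1.895 - j10.33 V
  V3 = 221·(cos(45.0°) + j·sin(45.0°)) = 156.3 + j156.3 V
  V4 = 198·(cos(46.1°) + j·sin(46.1°)) = 137.3 + j142.7 V
Step 2 — Sum components: V_total = 288.7 + j288 V.
Step 3 — Convert to polar: |V_total| = 407.8 V, ∠V_total = 44.9°.

V_total = 407.8∠44.9° V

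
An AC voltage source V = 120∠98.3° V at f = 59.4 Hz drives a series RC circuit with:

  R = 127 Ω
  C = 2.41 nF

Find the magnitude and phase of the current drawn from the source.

Step 1 — Angular frequency: ω = 2π·f = 2π·59.4 = 373.2 rad/s.
Step 2 — Component impedances:
  R: Z = R = 127 Ω
  C: Z = 1/(jωC) = -j/(ω·C) = 0 - j1.112e+06 Ω
Step 3 — Series combination: Z_total = R + C = 127 - j1.112e+06 Ω = 1.112e+06∠-90.0° Ω.
Step 4 — Source phasor: V = 120∠98.3° V = -17.32 + j118.7 V.
Step 5 — Ohm's law: I = V / Z_total = (-17.32 + j118.7) / (127 - j1.112e+06) = -0.0001068 - j1.557e-05 A.
Step 6 — Convert to polar: |I| = 0.0001079 A, ∠I = -171.7°.

I = 0.0001079∠-171.7° A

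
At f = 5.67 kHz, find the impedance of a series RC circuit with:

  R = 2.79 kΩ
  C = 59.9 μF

Step 1 — Angular frequency: ω = 2π·f = 2π·5670 = 3.563e+04 rad/s.
Step 2 — Component impedances:
  R: Z = R = 2790 Ω
  C: Z = 1/(jωC) = -j/(ω·C) = 0 - j0.4686 Ω
Step 3 — Series combination: Z_total = R + C = 2790 - j0.4686 Ω = 2790∠-0.0° Ω.

Z = 2790 - j0.4686 Ω = 2790∠-0.0° Ω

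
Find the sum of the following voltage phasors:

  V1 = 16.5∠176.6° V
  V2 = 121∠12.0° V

Step 1 — Convert each phasor to rectangular form:
  V1 = 16.5·(cos(176.6°) + j·sin(176.6°)) = -16.47 + j0.9786 V
  V2 = 121·(cos(12.0°) + j·sin(12.0°)) = 118.4 + j25.16 V
Step 2 — Sum components: V_total = 101.9 + j26.14 V.
Step 3 — Convert to polar: |V_total| = 105.2 V, ∠V_total = 14.4°.

V_total = 105.2∠14.4° V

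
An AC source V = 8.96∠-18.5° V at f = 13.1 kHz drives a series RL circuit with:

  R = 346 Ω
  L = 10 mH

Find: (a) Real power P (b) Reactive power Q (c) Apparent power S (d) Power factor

Step 1 — Angular frequency: ω = 2π·f = 2π·1.31e+04 = 8.231e+04 rad/s.
Step 2 — Component impedances:
  R: Z = R = 346 Ω
  L: Z = jωL = j·8.231e+04·0.01 = 0 + j823.1 Ω
Step 3 — Series combination: Z_total = R + L = 346 + j823.1 Ω = 892.9∠67.2° Ω.
Step 4 — Source phasor: V = 8.96∠-18.5° V = 8.497 - j2.843 V.
Step 5 — Current: I = V / Z = 0.0007524 - j0.01001 A = 0.01004∠-85.7° A.
Step 6 — Complex power: S = V·I* = 0.03484 + j0.08289 VA.
Step 7 — Real power: P = Re(S) = 0.03484 W.
Step 8 — Reactive power: Q = Im(S) = 0.08289 VAR.
Step 9 — Apparent power: |S| = 0.08991 VA.
Step 10 — Power factor: PF = P/|S| = 0.3875 (lagging).

(a) P = 0.03484 W  (b) Q = 0.08289 VAR  (c) S = 0.08991 VA  (d) PF = 0.3875 (lagging)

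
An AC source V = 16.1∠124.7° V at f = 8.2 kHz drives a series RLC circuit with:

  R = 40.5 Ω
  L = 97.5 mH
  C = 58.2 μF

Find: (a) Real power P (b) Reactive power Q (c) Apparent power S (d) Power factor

Step 1 — Angular frequency: ω = 2π·f = 2π·8200 = 5.152e+04 rad/s.
Step 2 — Component impedances:
  R: Z = R = 40.5 Ω
  L: Z = jωL = j·5.152e+04·0.0975 = 0 + j5023 Ω
  C: Z = 1/(jωC) = -j/(ω·C) = 0 - j0.3335 Ω
Step 3 — Series combination: Z_total = R + L + C = 40.5 + j5023 Ω = 5023∠89.5° Ω.
Step 4 — Source phasor: V = 16.1∠124.7° V = -9.165 + j13.24 V.
Step 5 — Current: I = V / Z = 0.00262 + j0.001846 A = 0.003205∠35.2° A.
Step 6 — Complex power: S = V·I* = 0.000416 + j0.0516 VA.
Step 7 — Real power: P = Re(S) = 0.000416 W.
Step 8 — Reactive power: Q = Im(S) = 0.0516 VAR.
Step 9 — Apparent power: |S| = 0.0516 VA.
Step 10 — Power factor: PF = P/|S| = 0.008063 (lagging).

(a) P = 0.000416 W  (b) Q = 0.0516 VAR  (c) S = 0.0516 VA  (d) PF = 0.008063 (lagging)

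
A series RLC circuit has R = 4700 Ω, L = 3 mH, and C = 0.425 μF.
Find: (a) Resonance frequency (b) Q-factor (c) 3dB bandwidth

Step 1 — Resonance condition Im(Z)=0 gives ω₀ = 1/√(LC).
Step 2 — ω₀ = 1/√(0.003·4.25e-07) = 2.801e+04 rad/s.
Step 3 — f₀ = ω₀/(2π) = 4457 Hz.
Step 4 — Series Q: Q = ω₀L/R = 2.801e+04·0.003/4700 = 0.01788.
Step 5 — 3dB bandwidth: Δω = ω₀/Q = 1.567e+06 rad/s; BW = Δω/(2π) = 2.493e+05 Hz.

(a) f₀ = 4457 Hz  (b) Q = 0.01788  (c) BW = 2.493e+05 Hz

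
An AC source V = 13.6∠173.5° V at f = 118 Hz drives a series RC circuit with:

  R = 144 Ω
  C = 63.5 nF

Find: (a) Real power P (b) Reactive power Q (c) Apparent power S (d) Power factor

Step 1 — Angular frequency: ω = 2π·f = 2π·118 = 741.4 rad/s.
Step 2 — Component impedances:
  R: Z = R = 144 Ω
  C: Z = 1/(jωC) = -j/(ω·C) = 0 - j2.124e+04 Ω
Step 3 — Series combination: Z_total = R + C = 144 - j2.124e+04 Ω = 2.124e+04∠-89.6° Ω.
Step 4 — Source phasor: V = 13.6∠173.5° V = -13.51 + j1.54 V.
Step 5 — Current: I = V / Z = -7.679e-05 - j0.0006357 A = 0.0006403∠-96.9° A.
Step 6 — Complex power: S = V·I* = 5.903e-05 - j0.008707 VA.
Step 7 — Real power: P = Re(S) = 5.903e-05 W.
Step 8 — Reactive power: Q = Im(S) = -0.008707 VAR.
Step 9 — Apparent power: |S| = 0.008708 VA.
Step 10 — Power factor: PF = P/|S| = 0.006779 (leading).

(a) P = 5.903e-05 W  (b) Q = -0.008707 VAR  (c) S = 0.008708 VA  (d) PF = 0.006779 (leading)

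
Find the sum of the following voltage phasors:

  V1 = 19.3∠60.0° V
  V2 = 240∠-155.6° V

Step 1 — Convert each phasor to rectangular form:
  V1 = 19.3·(cos(60.0°) + j·sin(60.0°)) = 9.65 + j16.71 V
  V2 = 240·(cos(-155.6°) + j·sin(-155.6°)) = -218.6 - j99.15 V
Step 2 — Sum components: V_total = -208.9 - j82.43 V.
Step 3 — Convert to polar: |V_total| = 224.6 V, ∠V_total = -158.5°.

V_total = 224.6∠-158.5° V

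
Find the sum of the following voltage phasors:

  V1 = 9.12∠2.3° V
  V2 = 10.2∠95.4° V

Step 1 — Convert each phasor to rectangular form:
  V1 = 9.12·(cos(2.3°) + j·sin(2.3°)) = 9.113 + j0.366 V
  V2 = 10.2·(cos(95.4°) + j·sin(95.4°)) = -0.9599 + j10.15 V
Step 2 — Sum components: V_total = 8.153 + j10.52 V.
Step 3 — Convert to polar: |V_total| = 13.31 V, ∠V_total = 52.2°.

V_total = 13.31∠52.2° V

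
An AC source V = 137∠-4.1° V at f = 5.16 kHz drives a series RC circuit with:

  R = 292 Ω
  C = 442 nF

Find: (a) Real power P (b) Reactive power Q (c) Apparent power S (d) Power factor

Step 1 — Angular frequency: ω = 2π·f = 2π·5160 = 3.242e+04 rad/s.
Step 2 — Component impedances:
  R: Z = R = 292 Ω
  C: Z = 1/(jωC) = -j/(ω·C) = 0 - j69.78 Ω
Step 3 — Series combination: Z_total = R + C = 292 - j69.78 Ω = 300.2∠-13.4° Ω.
Step 4 — Source phasor: V = 137∠-4.1° V = 136.6 - j9.795 V.
Step 5 — Current: I = V / Z = 0.4503 + j0.07406 A = 0.4563∠9.3° A.
Step 6 — Complex power: S = V·I* = 60.8 - j14.53 VA.
Step 7 — Real power: P = Re(S) = 60.8 W.
Step 8 — Reactive power: Q = Im(S) = -14.53 VAR.
Step 9 — Apparent power: |S| = 62.52 VA.
Step 10 — Power factor: PF = P/|S| = 0.9726 (leading).

(a) P = 60.8 W  (b) Q = -14.53 VAR  (c) S = 62.52 VA  (d) PF = 0.9726 (leading)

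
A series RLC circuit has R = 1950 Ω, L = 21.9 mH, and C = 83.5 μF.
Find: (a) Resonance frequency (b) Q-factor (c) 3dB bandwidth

Step 1 — Resonance condition Im(Z)=0 gives ω₀ = 1/√(LC).
Step 2 — ω₀ = 1/√(0.0219·8.35e-05) = 739.5 rad/s.
Step 3 — f₀ = ω₀/(2π) = 117.7 Hz.
Step 4 — Series Q: Q = ω₀L/R = 739.5·0.0219/1950 = 0.008305.
Step 5 — 3dB bandwidth: Δω = ω₀/Q = 8.904e+04 rad/s; BW = Δω/(2π) = 1.417e+04 Hz.

(a) f₀ = 117.7 Hz  (b) Q = 0.008305  (c) BW = 1.417e+04 Hz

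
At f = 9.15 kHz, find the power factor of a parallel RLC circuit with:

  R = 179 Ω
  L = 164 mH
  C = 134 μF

Step 1 — Angular frequency: ω = 2π·f = 2π·9150 = 5.749e+04 rad/s.
Step 2 — Component impedances:
  R: Z = R = 179 Ω
  L: Z = jωL = j·5.749e+04·0.164 = 0 + j9429 Ω
  C: Z = 1/(jωC) = -j/(ω·C) = 0 - j0.1298 Ω
Step 3 — Parallel combination: 1/Z_total = 1/R + 1/L + 1/C; Z_total = 9.413e-05 - j0.1298 Ω = 0.1298∠-90.0° Ω.
Step 4 — Power factor: PF = cos(φ) = Re(Z)/|Z| = 9.413e-05/0.1298 = 0.0007252.
Step 5 — Type: Im(Z) = -0.1298 ⇒ leading (phase φ = -90.0°).

PF = 0.0007252 (leading, φ = -90.0°)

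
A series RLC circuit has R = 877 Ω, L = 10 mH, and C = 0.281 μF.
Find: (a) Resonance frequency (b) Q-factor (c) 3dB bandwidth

Step 1 — Resonance: ω₀ = 1/√(LC) = 1/√(0.01·2.81e-07) = 1.886e+04 rad/s.
Step 2 — f₀ = ω₀/(2π) = 3002 Hz.
Step 3 — Series Q: Q = ω₀L/R = 1.886e+04·0.01/877 = 0.2151.
Step 4 — Bandwidth: Δω = ω₀/Q = 8.77e+04 rad/s; BW = Δω/(2π) = 1.396e+04 Hz.

(a) f₀ = 3002 Hz  (b) Q = 0.2151  (c) BW = 1.396e+04 Hz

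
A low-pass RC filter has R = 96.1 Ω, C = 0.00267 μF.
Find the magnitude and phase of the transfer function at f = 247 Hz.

Step 1 — Angular frequency: ω = 2π·247 = 1552 rad/s.
Step 2 — Transfer function: H(jω) = 1/(1 + jωRC).
Step 3 — Denominator: 1 + jωRC = 1 + j·1552·96.1·2.67e-09 = 1 + j0.0003982.
Step 4 — H = 1 - j0.0003982.
Step 5 — Magnitude: |H| = 1 (-0.0 dB); phase: φ = -0.0°.

|H| = 1 (-0.0 dB), φ = -0.0°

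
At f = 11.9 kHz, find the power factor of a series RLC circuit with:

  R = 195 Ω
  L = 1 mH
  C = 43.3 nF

Step 1 — Angular frequency: ω = 2π·f = 2π·1.19e+04 = 7.477e+04 rad/s.
Step 2 — Component impedances:
  R: Z = R = 195 Ω
  L: Z = jωL = j·7.477e+04·0.001 = 0 + j74.77 Ω
  C: Z = 1/(jωC) = -j/(ω·C) = 0 - j308.9 Ω
Step 3 — Series combination: Z_total = R + L + C = 195 - j234.1 Ω = 304.7∠-50.2° Ω.
Step 4 — Power factor: PF = cos(φ) = Re(Z)/|Z| = 195/304.7 = 0.64.
Step 5 — Type: Im(Z) = -234.1 ⇒ leading (phase φ = -50.2°).

PF = 0.64 (leading, φ = -50.2°)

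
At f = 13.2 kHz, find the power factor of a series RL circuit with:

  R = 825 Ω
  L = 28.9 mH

Step 1 — Angular frequency: ω = 2π·f = 2π·1.32e+04 = 8.294e+04 rad/s.
Step 2 — Component impedances:
  R: Z = R = 825 Ω
  L: Z = jωL = j·8.294e+04·0.0289 = 0 + j2397 Ω
Step 3 — Series combination: Z_total = R + L = 825 + j2397 Ω = 2535∠71.0° Ω.
Step 4 — Power factor: PF = cos(φ) = Re(Z)/|Z| = 825/2534.9 = 0.3255.
Step 5 — Type: Im(Z) = 2397 ⇒ lagging (phase φ = 71.0°).

PF = 0.3255 (lagging, φ = 71.0°)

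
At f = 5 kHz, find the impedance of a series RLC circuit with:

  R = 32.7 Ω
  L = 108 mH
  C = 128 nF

Step 1 — Angular frequency: ω = 2π·f = 2π·5000 = 3.142e+04 rad/s.
Step 2 — Component impedances:
  R: Z = R = 32.7 Ω
  L: Z = jωL = j·3.142e+04·0.108 = 0 + j3393 Ω
  C: Z = 1/(jωC) = -j/(ω·C) = 0 - j248.7 Ω
Step 3 — Series combination: Z_total = R + L + C = 32.7 + j3144 Ω = 3144∠89.4° Ω.

Z = 32.7 + j3144 Ω = 3144∠89.4° Ω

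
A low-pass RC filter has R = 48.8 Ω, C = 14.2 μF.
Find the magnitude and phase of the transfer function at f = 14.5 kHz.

Step 1 — Angular frequency: ω = 2π·1.45e+04 = 9.111e+04 rad/s.
Step 2 — Transfer function: H(jω) = 1/(1 + jωRC).
Step 3 — Denominator: 1 + jωRC = 1 + j·9.111e+04·48.8·1.42e-05 = 1 + j63.13.
Step 4 — H = 0.0002508 - j0.01584.
Step 5 — Magnitude: |H| = 0.01584 (-36.0 dB); phase: φ = -89.1°.

|H| = 0.01584 (-36.0 dB), φ = -89.1°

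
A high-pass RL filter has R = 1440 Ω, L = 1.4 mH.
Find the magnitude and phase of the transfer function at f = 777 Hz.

Step 1 — Angular frequency: ω = 2π·777 = 4882 rad/s.
Step 2 — Transfer function: H(jω) = jωL/(R + jωL).
Step 3 — Numerator jωL = j·6.835; denominator R + jωL = 1440 + j6.835.
Step 4 — H = 2.253e-05 + j0.004746.
Step 5 — Magnitude: |H| = 0.004746 (-46.5 dB); phase: φ = 89.7°.

|H| = 0.004746 (-46.5 dB), φ = 89.7°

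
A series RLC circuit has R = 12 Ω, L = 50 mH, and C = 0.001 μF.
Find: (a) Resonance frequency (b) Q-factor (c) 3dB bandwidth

Step 1 — Resonance: ω₀ = 1/√(LC) = 1/√(0.05·1e-09) = 1.414e+05 rad/s.
Step 2 — f₀ = ω₀/(2π) = 2.251e+04 Hz.
Step 3 — Series Q: Q = ω₀L/R = 1.414e+05·0.05/12 = 589.3.
Step 4 — Bandwidth: Δω = ω₀/Q = 240 rad/s; BW = Δω/(2π) = 38.2 Hz.

(a) f₀ = 2.251e+04 Hz  (b) Q = 589.3  (c) BW = 38.2 Hz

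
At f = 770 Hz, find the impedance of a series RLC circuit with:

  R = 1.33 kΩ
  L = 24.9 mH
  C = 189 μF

Step 1 — Angular frequency: ω = 2π·f = 2π·770 = 4838 rad/s.
Step 2 — Component impedances:
  R: Z = R = 1330 Ω
  L: Z = jωL = j·4838·0.0249 = 0 + j120.5 Ω
  C: Z = 1/(jωC) = -j/(ω·C) = 0 - j1.094 Ω
Step 3 — Series combination: Z_total = R + L + C = 1330 + j119.4 Ω = 1335∠5.1° Ω.

Z = 1330 + j119.4 Ω = 1335∠5.1° Ω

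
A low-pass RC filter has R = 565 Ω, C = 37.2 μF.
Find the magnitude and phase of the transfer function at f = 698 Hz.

Step 1 — Angular frequency: ω = 2π·698 = 4386 rad/s.
Step 2 — Transfer function: H(jω) = 1/(1 + jωRC).
Step 3 — Denominator: 1 + jωRC = 1 + j·4386·565·3.72e-05 = 1 + j92.18.
Step 4 — H = 0.0001177 - j0.01085.
Step 5 — Magnitude: |H| = 0.01085 (-39.3 dB); phase: φ = -89.4°.

|H| = 0.01085 (-39.3 dB), φ = -89.4°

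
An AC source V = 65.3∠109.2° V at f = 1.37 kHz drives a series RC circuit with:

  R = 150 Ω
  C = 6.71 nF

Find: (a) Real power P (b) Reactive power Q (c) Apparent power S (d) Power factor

Step 1 — Angular frequency: ω = 2π·f = 2π·1370 = 8608 rad/s.
Step 2 — Component impedances:
  R: Z = R = 150 Ω
  C: Z = 1/(jωC) = -j/(ω·C) = 0 - j1.731e+04 Ω
Step 3 — Series combination: Z_total = R + C = 150 - j1.731e+04 Ω = 1.731e+04∠-89.5° Ω.
Step 4 — Source phasor: V = 65.3∠109.2° V = -21.47 + j61.67 V.
Step 5 — Current: I = V / Z = -0.003572 - j0.001209 A = 0.003772∠-161.3° A.
Step 6 — Complex power: S = V·I* = 0.002134 - j0.2463 VA.
Step 7 — Real power: P = Re(S) = 0.002134 W.
Step 8 — Reactive power: Q = Im(S) = -0.2463 VAR.
Step 9 — Apparent power: |S| = 0.2463 VA.
Step 10 — Power factor: PF = P/|S| = 0.008664 (leading).

(a) P = 0.002134 W  (b) Q = -0.2463 VAR  (c) S = 0.2463 VA  (d) PF = 0.008664 (leading)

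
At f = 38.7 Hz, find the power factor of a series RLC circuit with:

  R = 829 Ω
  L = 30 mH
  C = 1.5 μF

Step 1 — Angular frequency: ω = 2π·f = 2π·38.7 = 243.2 rad/s.
Step 2 — Component impedances:
  R: Z = R = 829 Ω
  L: Z = jωL = j·243.2·0.03 = 0 + j7.295 Ω
  C: Z = 1/(jωC) = -j/(ω·C) = 0 - j2742 Ω
Step 3 — Series combination: Z_total = R + L + C = 829 - j2734 Ω = 2857∠-73.1° Ω.
Step 4 — Power factor: PF = cos(φ) = Re(Z)/|Z| = 829/2857.3 = 0.2901.
Step 5 — Type: Im(Z) = -2734 ⇒ leading (phase φ = -73.1°).

PF = 0.2901 (leading, φ = -73.1°)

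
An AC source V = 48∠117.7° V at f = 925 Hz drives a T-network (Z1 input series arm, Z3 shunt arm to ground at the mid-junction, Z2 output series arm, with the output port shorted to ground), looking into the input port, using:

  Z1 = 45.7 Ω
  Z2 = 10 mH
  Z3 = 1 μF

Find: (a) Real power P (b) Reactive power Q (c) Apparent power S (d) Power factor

Step 1 — Angular frequency: ω = 2π·f = 2π·925 = 5812 rad/s.
Step 2 — Component impedances:
  Z1: Z = R = 45.7 Ω
  Z2: Z = jωL = j·5812·0.01 = 0 + j58.12 Ω
  Z3: Z = 1/(jωC) = -j/(ω·C) = 0 - j172.1 Ω
Step 3 — With the output port shorted to ground, the output series arm Z2 runs from the junction to ground; the shunt arm Z3 also runs from the junction to ground. They appear in parallel: Z3 || Z2 = 0 + j87.77 Ω.
Step 4 — Series with input arm Z1: Z_in = Z1 + (Z3 || Z2) = 45.7 + j87.77 Ω = 98.95∠62.5° Ω.
Step 5 — Source phasor: V = 48∠117.7° V = -22.31 + j42.5 V.
Step 6 — Current: I = V / Z = 0.2768 + j0.3984 A = 0.4851∠55.2° A.
Step 7 — Complex power: S = V·I* = 10.75 + j20.65 VA.
Step 8 — Real power: P = Re(S) = 10.75 W.
Step 9 — Reactive power: Q = Im(S) = 20.65 VAR.
Step 10 — Apparent power: |S| = 23.28 VA.
Step 11 — Power factor: PF = P/|S| = 0.4618 (lagging).

(a) P = 10.75 W  (b) Q = 20.65 VAR  (c) S = 23.28 VA  (d) PF = 0.4618 (lagging)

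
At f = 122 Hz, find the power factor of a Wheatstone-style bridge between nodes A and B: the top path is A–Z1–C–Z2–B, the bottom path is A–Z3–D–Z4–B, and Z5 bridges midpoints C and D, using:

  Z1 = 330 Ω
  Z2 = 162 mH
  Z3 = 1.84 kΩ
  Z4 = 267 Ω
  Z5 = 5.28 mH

Step 1 — Angular frequency: ω = 2π·f = 2π·122 = 766.5 rad/s.
Step 2 — Component impedances:
  Z1: Z = R = 330 Ω
  Z2: Z = jωL = j·766.5·0.162 = 0 + j124.2 Ω
  Z3: Z = R = 1840 Ω
  Z4: Z = R = 267 Ω
  Z5: Z = jωL = j·766.5·0.00528 = 0 + j4.047 Ω
Step 3 — Bridge requires nodal analysis (the Z5 bridge couples midpoints C and D, so the two paths cannot be reduced to a simple series/parallel combination). Setting node B to ground and injecting 1 A at node A, the 3-node admittance system at A, C, D solves to V_A = Z_AB = 327.2 + j101.5 Ω = 342.6∠17.2° Ω.
Step 4 — Power factor: PF = cos(φ) = Re(Z)/|Z| = 327.21/342.6 = 0.9551.
Step 5 — Type: Im(Z) = 101.5 ⇒ lagging (phase φ = 17.2°).

PF = 0.9551 (lagging, φ = 17.2°)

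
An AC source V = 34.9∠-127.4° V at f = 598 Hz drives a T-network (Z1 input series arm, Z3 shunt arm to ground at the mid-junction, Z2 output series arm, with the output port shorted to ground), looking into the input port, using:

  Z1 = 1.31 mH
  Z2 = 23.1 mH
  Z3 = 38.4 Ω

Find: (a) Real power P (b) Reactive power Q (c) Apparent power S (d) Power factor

Step 1 — Angular frequency: ω = 2π·f = 2π·598 = 3757 rad/s.
Step 2 — Component impedances:
  Z1: Z = jωL = j·3757·0.00131 = 0 + j4.922 Ω
  Z2: Z = jωL = j·3757·0.0231 = 0 + j86.79 Ω
  Z3: Z = R = 38.4 Ω
Step 3 — With the output port shorted to ground, the output series arm Z2 runs from the junction to ground; the shunt arm Z3 also runs from the junction to ground. They appear in parallel: Z3 || Z2 = 32.11 + j14.21 Ω.
Step 4 — Series with input arm Z1: Z_in = Z1 + (Z3 || Z2) = 32.11 + j19.13 Ω = 37.38∠30.8° Ω.
Step 5 — Source phasor: V = 34.9∠-127.4° V = -21.2 - j27.73 V.
Step 6 — Current: I = V / Z = -0.8668 - j0.347 A = 0.9337∠-158.2° A.
Step 7 — Complex power: S = V·I* = 27.99 + j16.68 VA.
Step 8 — Real power: P = Re(S) = 27.99 W.
Step 9 — Reactive power: Q = Im(S) = 16.68 VAR.
Step 10 — Apparent power: |S| = 32.58 VA.
Step 11 — Power factor: PF = P/|S| = 0.8591 (lagging).

(a) P = 27.99 W  (b) Q = 16.68 VAR  (c) S = 32.58 VA  (d) PF = 0.8591 (lagging)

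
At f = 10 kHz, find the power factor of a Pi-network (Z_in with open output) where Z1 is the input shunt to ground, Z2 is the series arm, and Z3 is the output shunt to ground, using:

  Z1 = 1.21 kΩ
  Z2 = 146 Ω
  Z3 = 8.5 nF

Step 1 — Angular frequency: ω = 2π·f = 2π·1e+04 = 6.283e+04 rad/s.
Step 2 — Component impedances:
  Z1: Z = R = 1210 Ω
  Z2: Z = R = 146 Ω
  Z3: Z = 1/(jωC) = -j/(ω·C) = 0 - j1872 Ω
Step 3 — With open output, the series arm Z2 and the output shunt Z3 appear in series to ground: Z2 + Z3 = 146 - j1872 Ω.
Step 4 — Parallel with input shunt Z1: Z_in = Z1 || (Z2 + Z3) = 838.5 - j512.9 Ω = 983∠-31.5° Ω.
Step 5 — Power factor: PF = cos(φ) = Re(Z)/|Z| = 838.54/982.98 = 0.8531.
Step 6 — Type: Im(Z) = -512.9 ⇒ leading (phase φ = -31.5°).

PF = 0.8531 (leading, φ = -31.5°)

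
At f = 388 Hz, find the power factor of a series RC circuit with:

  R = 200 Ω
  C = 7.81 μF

Step 1 — Angular frequency: ω = 2π·f = 2π·388 = 2438 rad/s.
Step 2 — Component impedances:
  R: Z = R = 200 Ω
  C: Z = 1/(jωC) = -j/(ω·C) = 0 - j52.52 Ω
Step 3 — Series combination: Z_total = R + C = 200 - j52.52 Ω = 206.8∠-14.7° Ω.
Step 4 — Power factor: PF = cos(φ) = Re(Z)/|Z| = 200/206.78 = 0.9672.
Step 5 — Type: Im(Z) = -52.52 ⇒ leading (phase φ = -14.7°).

PF = 0.9672 (leading, φ = -14.7°)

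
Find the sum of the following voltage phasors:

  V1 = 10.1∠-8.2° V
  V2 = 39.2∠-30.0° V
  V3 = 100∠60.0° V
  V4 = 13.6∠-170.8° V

Step 1 — Convert each phasor to rectangular form:
  V1 = 10.1·(cos(-8.2°) + j·sin(-8.2°)) = 9.997 - j1.441 V
  V2 = 39.2·(cos(-30.0°) + j·sin(-30.0°)) = 33.95 - j19.6 V
  V3 = 100·(cos(60.0°) + j·sin(60.0°)) = 50 + j86.6 V
  V4 = 13.6·(cos(-170.8°) + j·sin(-170.8°)) = -13.43 - j2.174 V
Step 2 — Sum components: V_total = 80.52 + j63.39 V.
Step 3 — Convert to polar: |V_total| = 102.5 V, ∠V_total = 38.2°.

V_total = 102.5∠38.2° V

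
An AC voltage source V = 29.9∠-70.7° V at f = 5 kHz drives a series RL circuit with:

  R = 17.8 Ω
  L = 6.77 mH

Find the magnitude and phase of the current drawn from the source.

Step 1 — Angular frequency: ω = 2π·f = 2π·5000 = 3.142e+04 rad/s.
Step 2 — Component impedances:
  R: Z = R = 17.8 Ω
  L: Z = jωL = j·3.142e+04·0.00677 = 0 + j212.7 Ω
Step 3 — Series combination: Z_total = R + L = 17.8 + j212.7 Ω = 213.4∠85.2° Ω.
Step 4 — Source phasor: V = 29.9∠-70.7° V = 9.882 - j28.22 V.
Step 5 — Ohm's law: I = V / Z_total = (9.882 - j28.22) / (17.8 + j212.7) = -0.1279 - j0.05717 A.
Step 6 — Convert to polar: |I| = 0.1401 A, ∠I = -155.9°.

I = 0.1401∠-155.9° A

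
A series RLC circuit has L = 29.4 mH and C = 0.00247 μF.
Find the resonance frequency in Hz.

Step 1 — Resonance condition Im(Z)=0 gives ω₀ = 1/√(LC).
Step 2 — ω₀ = 1/√(0.0294·2.47e-09) = 1.173e+05 rad/s.
Step 3 — f₀ = ω₀/(2π) = 1.868e+04 Hz.

f₀ = 1.868e+04 Hz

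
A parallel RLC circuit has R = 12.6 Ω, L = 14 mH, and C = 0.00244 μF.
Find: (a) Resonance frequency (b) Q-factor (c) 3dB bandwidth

Step 1 — Resonance: ω₀ = 1/√(LC) = 1/√(0.014·2.44e-09) = 1.711e+05 rad/s.
Step 2 — f₀ = ω₀/(2π) = 2.723e+04 Hz.
Step 3 — Parallel Q: Q = R/(ω₀L) = 12.6/(1.711e+05·0.014) = 0.00526.
Step 4 — Bandwidth: Δω = ω₀/Q = 3.253e+07 rad/s; BW = Δω/(2π) = 5.177e+06 Hz.

(a) f₀ = 2.723e+04 Hz  (b) Q = 0.00526  (c) BW = 5.177e+06 Hz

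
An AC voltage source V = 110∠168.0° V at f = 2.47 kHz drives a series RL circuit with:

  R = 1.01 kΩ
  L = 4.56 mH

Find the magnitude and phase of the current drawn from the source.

Step 1 — Angular frequency: ω = 2π·f = 2π·2470 = 1.552e+04 rad/s.
Step 2 — Component impedances:
  R: Z = R = 1010 Ω
  L: Z = jωL = j·1.552e+04·0.00456 = 0 + j70.77 Ω
Step 3 — Series combination: Z_total = R + L = 1010 + j70.77 Ω = 1012∠4.0° Ω.
Step 4 — Source phasor: V = 110∠168.0° V = -107.6 + j22.87 V.
Step 5 — Ohm's law: I = V / Z_total = (-107.6 + j22.87) / (1010 + j70.77) = -0.1044 + j0.02996 A.
Step 6 — Convert to polar: |I| = 0.1086 A, ∠I = 164.0°.

I = 0.1086∠164.0° A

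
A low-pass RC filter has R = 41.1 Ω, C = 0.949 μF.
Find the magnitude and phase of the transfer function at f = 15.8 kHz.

Step 1 — Angular frequency: ω = 2π·1.58e+04 = 9.927e+04 rad/s.
Step 2 — Transfer function: H(jω) = 1/(1 + jωRC).
Step 3 — Denominator: 1 + jωRC = 1 + j·9.927e+04·41.1·9.49e-07 = 1 + j3.872.
Step 4 — H = 0.06253 - j0.2421.
Step 5 — Magnitude: |H| = 0.2501 (-12.0 dB); phase: φ = -75.5°.

|H| = 0.2501 (-12.0 dB), φ = -75.5°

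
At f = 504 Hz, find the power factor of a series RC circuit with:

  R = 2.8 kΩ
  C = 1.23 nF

Step 1 — Angular frequency: ω = 2π·f = 2π·504 = 3167 rad/s.
Step 2 — Component impedances:
  R: Z = R = 2800 Ω
  C: Z = 1/(jωC) = -j/(ω·C) = 0 - j2.567e+05 Ω
Step 3 — Series combination: Z_total = R + C = 2800 - j2.567e+05 Ω = 2.567e+05∠-89.4° Ω.
Step 4 — Power factor: PF = cos(φ) = Re(Z)/|Z| = 2800/2.567e+05 = 0.01091.
Step 5 — Type: Im(Z) = -2.567e+05 ⇒ leading (phase φ = -89.4°).

PF = 0.01091 (leading, φ = -89.4°)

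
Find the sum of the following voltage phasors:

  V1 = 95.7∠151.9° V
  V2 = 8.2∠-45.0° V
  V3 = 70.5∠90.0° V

Step 1 — Convert each phasor to rectangular form:
  V1 = 95.7·(cos(151.9°) + j·sin(151.9°)) = -84.42 + j45.08 V
  V2 = 8.2·(cos(-45.0°) + j·sin(-45.0°)) = 5.798 - j5.798 V
  V3 = 70.5·(cos(90.0°) + j·sin(90.0°)) = 0 + j70.5 V
Step 2 — Sum components: V_total = -78.62 + j109.8 V.
Step 3 — Convert to polar: |V_total| = 135 V, ∠V_total = 125.6°.

V_total = 135∠125.6° V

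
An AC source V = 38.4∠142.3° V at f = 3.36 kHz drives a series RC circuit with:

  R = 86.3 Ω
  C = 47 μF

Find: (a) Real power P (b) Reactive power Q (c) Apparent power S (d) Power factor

Step 1 — Angular frequency: ω = 2π·f = 2π·3360 = 2.111e+04 rad/s.
Step 2 — Component impedances:
  R: Z = R = 86.3 Ω
  C: Z = 1/(jωC) = -j/(ω·C) = 0 - j1.008 Ω
Step 3 — Series combination: Z_total = R + C = 86.3 - j1.008 Ω = 86.31∠-0.7° Ω.
Step 4 — Source phasor: V = 38.4∠142.3° V = -30.38 + j23.48 V.
Step 5 — Current: I = V / Z = -0.3552 + j0.268 A = 0.4449∠143.0° A.
Step 6 — Complex power: S = V·I* = 17.08 - j0.1995 VA.
Step 7 — Real power: P = Re(S) = 17.08 W.
Step 8 — Reactive power: Q = Im(S) = -0.1995 VAR.
Step 9 — Apparent power: |S| = 17.09 VA.
Step 10 — Power factor: PF = P/|S| = 0.9999 (leading).

(a) P = 17.08 W  (b) Q = -0.1995 VAR  (c) S = 17.09 VA  (d) PF = 0.9999 (leading)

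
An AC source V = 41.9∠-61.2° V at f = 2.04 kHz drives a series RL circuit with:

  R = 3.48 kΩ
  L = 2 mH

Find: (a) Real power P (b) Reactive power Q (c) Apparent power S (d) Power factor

Step 1 — Angular frequency: ω = 2π·f = 2π·2040 = 1.282e+04 rad/s.
Step 2 — Component impedances:
  R: Z = R = 3480 Ω
  L: Z = jωL = j·1.282e+04·0.002 = 0 + j25.64 Ω
Step 3 — Series combination: Z_total = R + L = 3480 + j25.64 Ω = 3480∠0.4° Ω.
Step 4 — Source phasor: V = 41.9∠-61.2° V = 20.19 - j36.72 V.
Step 5 — Current: I = V / Z = 0.005722 - j0.01059 A = 0.01204∠-61.6° A.
Step 6 — Complex power: S = V·I* = 0.5045 + j0.003716 VA.
Step 7 — Real power: P = Re(S) = 0.5045 W.
Step 8 — Reactive power: Q = Im(S) = 0.003716 VAR.
Step 9 — Apparent power: |S| = 0.5045 VA.
Step 10 — Power factor: PF = P/|S| = 1 (lagging).

(a) P = 0.5045 W  (b) Q = 0.003716 VAR  (c) S = 0.5045 VA  (d) PF = 1 (lagging)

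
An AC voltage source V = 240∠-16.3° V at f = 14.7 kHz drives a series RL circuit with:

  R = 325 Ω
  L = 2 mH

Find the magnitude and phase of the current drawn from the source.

Step 1 — Angular frequency: ω = 2π·f = 2π·1.47e+04 = 9.236e+04 rad/s.
Step 2 — Component impedances:
  R: Z = R = 325 Ω
  L: Z = jωL = j·9.236e+04·0.002 = 0 + j184.7 Ω
Step 3 — Series combination: Z_total = R + L = 325 + j184.7 Ω = 373.8∠29.6° Ω.
Step 4 — Source phasor: V = 240∠-16.3° V = 230.4 - j67.36 V.
Step 5 — Ohm's law: I = V / Z_total = (230.4 - j67.36) / (325 + j184.7) = 0.4467 - j0.4611 A.
Step 6 — Convert to polar: |I| = 0.642 A, ∠I = -45.9°.

I = 0.642∠-45.9° A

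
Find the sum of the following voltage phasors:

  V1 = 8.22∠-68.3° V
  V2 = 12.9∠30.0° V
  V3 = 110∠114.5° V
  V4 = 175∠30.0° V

Step 1 — Convert each phasor to rectangular form:
  V1 = 8.22·(cos(-68.3°) + j·sin(-68.3°)) = 3.039 - j7.637 V
  V2 = 12.9·(cos(30.0°) + j·sin(30.0°)) = 11.17 + j6.45 V
  V3 = 110·(cos(114.5°) + j·sin(114.5°)) = -45.62 + j100.1 V
  V4 = 175·(cos(30.0°) + j·sin(30.0°)) = 151.6 + j87.5 V
Step 2 — Sum components: V_total = 120.1 + j186.4 V.
Step 3 — Convert to polar: |V_total| = 221.8 V, ∠V_total = 57.2°.

V_total = 221.8∠57.2° V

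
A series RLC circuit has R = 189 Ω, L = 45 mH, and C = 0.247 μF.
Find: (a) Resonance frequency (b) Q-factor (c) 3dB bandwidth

Step 1 — Resonance: ω₀ = 1/√(LC) = 1/√(0.045·2.47e-07) = 9485 rad/s.
Step 2 — f₀ = ω₀/(2π) = 1510 Hz.
Step 3 — Series Q: Q = ω₀L/R = 9485·0.045/189 = 2.258.
Step 4 — Bandwidth: Δω = ω₀/Q = 4200 rad/s; BW = Δω/(2π) = 668.5 Hz.

(a) f₀ = 1510 Hz  (b) Q = 2.258  (c) BW = 668.5 Hz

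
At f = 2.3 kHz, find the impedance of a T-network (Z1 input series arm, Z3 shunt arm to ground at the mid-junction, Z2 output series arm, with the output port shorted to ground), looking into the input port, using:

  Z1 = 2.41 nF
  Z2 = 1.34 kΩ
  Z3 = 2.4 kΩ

Step 1 — Angular frequency: ω = 2π·f = 2π·2300 = 1.445e+04 rad/s.
Step 2 — Component impedances:
  Z1: Z = 1/(jωC) = -j/(ω·C) = 0 - j2.871e+04 Ω
  Z2: Z = R = 1340 Ω
  Z3: Z = R = 2400 Ω
Step 3 — With the output port shorted to ground, the output series arm Z2 runs from the junction to ground; the shunt arm Z3 also runs from the junction to ground. They appear in parallel: Z3 || Z2 = 859.9 Ω.
Step 4 — Series with input arm Z1: Z_in = Z1 + (Z3 || Z2) = 859.9 - j2.871e+04 Ω = 2.873e+04∠-88.3° Ω.

Z = 859.9 - j2.871e+04 Ω = 2.873e+04∠-88.3° Ω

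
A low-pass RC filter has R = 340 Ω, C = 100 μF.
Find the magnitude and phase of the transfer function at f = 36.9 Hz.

Step 1 — Angular frequency: ω = 2π·36.9 = 231.8 rad/s.
Step 2 — Transfer function: H(jω) = 1/(1 + jωRC).
Step 3 — Denominator: 1 + jωRC = 1 + j·231.8·340·0.0001 = 1 + j7.883.
Step 4 — H = 0.01584 - j0.1248.
Step 5 — Magnitude: |H| = 0.1258 (-18.0 dB); phase: φ = -82.8°.

|H| = 0.1258 (-18.0 dB), φ = -82.8°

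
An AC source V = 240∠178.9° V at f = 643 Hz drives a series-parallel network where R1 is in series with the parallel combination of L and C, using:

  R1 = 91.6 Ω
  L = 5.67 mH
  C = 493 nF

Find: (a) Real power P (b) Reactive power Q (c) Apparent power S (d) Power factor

Step 1 — Angular frequency: ω = 2π·f = 2π·643 = 4040 rad/s.
Step 2 — Component impedances:
  R1: Z = R = 91.6 Ω
  L: Z = jωL = j·4040·0.00567 = 0 + j22.91 Ω
  C: Z = 1/(jωC) = -j/(ω·C) = 0 - j502.1 Ω
Step 3 — Parallel branch: L || C = 1/(1/L + 1/C) = 0 + j24 Ω.
Step 4 — Series with R1: Z_total = R1 + (L || C) = 91.6 + j24 Ω = 94.69∠14.7° Ω.
Step 5 — Source phasor: V = 240∠178.9° V = -240 + j4.607 V.
Step 6 — Current: I = V / Z = -2.439 + j0.6894 A = 2.535∠164.2° A.
Step 7 — Complex power: S = V·I* = 588.4 + j154.2 VA.
Step 8 — Real power: P = Re(S) = 588.4 W.
Step 9 — Reactive power: Q = Im(S) = 154.2 VAR.
Step 10 — Apparent power: |S| = 608.3 VA.
Step 11 — Power factor: PF = P/|S| = 0.9673 (lagging).

(a) P = 588.4 W  (b) Q = 154.2 VAR  (c) S = 608.3 VA  (d) PF = 0.9673 (lagging)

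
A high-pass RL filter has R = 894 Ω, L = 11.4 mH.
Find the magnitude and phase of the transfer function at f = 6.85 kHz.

Step 1 — Angular frequency: ω = 2π·6850 = 4.304e+04 rad/s.
Step 2 — Transfer function: H(jω) = jωL/(R + jωL).
Step 3 — Numerator jωL = j·490.7; denominator R + jωL = 894 + j490.7.
Step 4 — H = 0.2315 + j0.4218.
Step 5 — Magnitude: |H| = 0.4811 (-6.4 dB); phase: φ = 61.2°.

|H| = 0.4811 (-6.4 dB), φ = 61.2°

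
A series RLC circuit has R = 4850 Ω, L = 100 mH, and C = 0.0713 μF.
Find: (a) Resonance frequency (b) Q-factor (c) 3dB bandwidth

Step 1 — Resonance: ω₀ = 1/√(LC) = 1/√(0.1·7.13e-08) = 1.184e+04 rad/s.
Step 2 — f₀ = ω₀/(2π) = 1885 Hz.
Step 3 — Series Q: Q = ω₀L/R = 1.184e+04·0.1/4850 = 0.2442.
Step 4 — Bandwidth: Δω = ω₀/Q = 4.85e+04 rad/s; BW = Δω/(2π) = 7719 Hz.

(a) f₀ = 1885 Hz  (b) Q = 0.2442  (c) BW = 7719 Hz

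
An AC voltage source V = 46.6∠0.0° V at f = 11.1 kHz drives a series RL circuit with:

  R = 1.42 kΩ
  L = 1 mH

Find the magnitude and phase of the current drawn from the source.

Step 1 — Angular frequency: ω = 2π·f = 2π·1.11e+04 = 6.974e+04 rad/s.
Step 2 — Component impedances:
  R: Z = R = 1420 Ω
  L: Z = jωL = j·6.974e+04·0.001 = 0 + j69.74 Ω
Step 3 — Series combination: Z_total = R + L = 1420 + j69.74 Ω = 1422∠2.8° Ω.
Step 4 — Source phasor: V = 46.6∠0.0° V = 46.6 V.
Step 5 — Ohm's law: I = V / Z_total = (46.6) / (1420 + j69.74) = 0.03274 - j0.001608 A.
Step 6 — Convert to polar: |I| = 0.03278 A, ∠I = -2.8°.

I = 0.03278∠-2.8° A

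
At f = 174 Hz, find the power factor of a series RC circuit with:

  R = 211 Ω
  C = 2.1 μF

Step 1 — Angular frequency: ω = 2π·f = 2π·174 = 1093 rad/s.
Step 2 — Component impedances:
  R: Z = R = 211 Ω
  C: Z = 1/(jωC) = -j/(ω·C) = 0 - j435.6 Ω
Step 3 — Series combination: Z_total = R + C = 211 - j435.6 Ω = 484∠-64.2° Ω.
Step 4 — Power factor: PF = cos(φ) = Re(Z)/|Z| = 211/484 = 0.436.
Step 5 — Type: Im(Z) = -435.6 ⇒ leading (phase φ = -64.2°).

PF = 0.436 (leading, φ = -64.2°)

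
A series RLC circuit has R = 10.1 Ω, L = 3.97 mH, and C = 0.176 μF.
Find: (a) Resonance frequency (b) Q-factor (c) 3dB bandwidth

Step 1 — Resonance condition Im(Z)=0 gives ω₀ = 1/√(LC).
Step 2 — ω₀ = 1/√(0.00397·1.76e-07) = 3.783e+04 rad/s.
Step 3 — f₀ = ω₀/(2π) = 6021 Hz.
Step 4 — Series Q: Q = ω₀L/R = 3.783e+04·0.00397/10.1 = 14.87.
Step 5 — 3dB bandwidth: Δω = ω₀/Q = 2544 rad/s; BW = Δω/(2π) = 404.9 Hz.

(a) f₀ = 6021 Hz  (b) Q = 14.87  (c) BW = 404.9 Hz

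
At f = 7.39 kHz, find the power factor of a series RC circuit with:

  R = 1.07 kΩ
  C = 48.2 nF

Step 1 — Angular frequency: ω = 2π·f = 2π·7390 = 4.643e+04 rad/s.
Step 2 — Component impedances:
  R: Z = R = 1070 Ω
  C: Z = 1/(jωC) = -j/(ω·C) = 0 - j446.8 Ω
Step 3 — Series combination: Z_total = R + C = 1070 - j446.8 Ω = 1160∠-22.7° Ω.
Step 4 — Power factor: PF = cos(φ) = Re(Z)/|Z| = 1070/1159.5 = 0.9228.
Step 5 — Type: Im(Z) = -446.8 ⇒ leading (phase φ = -22.7°).

PF = 0.9228 (leading, φ = -22.7°)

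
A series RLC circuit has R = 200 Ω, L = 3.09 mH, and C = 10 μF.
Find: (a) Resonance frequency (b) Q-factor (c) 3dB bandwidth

Step 1 — Resonance condition Im(Z)=0 gives ω₀ = 1/√(LC).
Step 2 — ω₀ = 1/√(0.00309·1e-05) = 5689 rad/s.
Step 3 — f₀ = ω₀/(2π) = 905.4 Hz.
Step 4 — Series Q: Q = ω₀L/R = 5689·0.00309/200 = 0.08789.
Step 5 — 3dB bandwidth: Δω = ω₀/Q = 6.472e+04 rad/s; BW = Δω/(2π) = 1.03e+04 Hz.

(a) f₀ = 905.4 Hz  (b) Q = 0.08789  (c) BW = 1.03e+04 Hz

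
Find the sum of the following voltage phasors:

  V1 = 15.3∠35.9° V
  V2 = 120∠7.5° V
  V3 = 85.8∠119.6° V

Step 1 — Convert each phasor to rectangular form:
  V1 = 15.3·(cos(35.9°) + j·sin(35.9°)) = 12.39 + j8.971 V
  V2 = 120·(cos(7.5°) + j·sin(7.5°)) = 119 + j15.66 V
  V3 = 85.8·(cos(119.6°) + j·sin(119.6°)) = -42.38 + j74.6 V
Step 2 — Sum components: V_total = 88.99 + j99.24 V.
Step 3 — Convert to polar: |V_total| = 133.3 V, ∠V_total = 48.1°.

V_total = 133.3∠48.1° V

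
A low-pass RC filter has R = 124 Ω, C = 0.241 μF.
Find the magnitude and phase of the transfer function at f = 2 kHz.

Step 1 — Angular frequency: ω = 2π·2000 = 1.257e+04 rad/s.
Step 2 — Transfer function: H(jω) = 1/(1 + jωRC).
Step 3 — Denominator: 1 + jωRC = 1 + j·1.257e+04·124·2.41e-07 = 1 + j0.3755.
Step 4 — H = 0.8764 - j0.3291.
Step 5 — Magnitude: |H| = 0.9362 (-0.6 dB); phase: φ = -20.6°.

|H| = 0.9362 (-0.6 dB), φ = -20.6°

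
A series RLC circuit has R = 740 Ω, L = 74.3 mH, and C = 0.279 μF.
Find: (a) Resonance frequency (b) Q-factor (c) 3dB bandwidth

Step 1 — Resonance: ω₀ = 1/√(LC) = 1/√(0.0743·2.79e-07) = 6945 rad/s.
Step 2 — f₀ = ω₀/(2π) = 1105 Hz.
Step 3 — Series Q: Q = ω₀L/R = 6945·0.0743/740 = 0.6974.
Step 4 — Bandwidth: Δω = ω₀/Q = 9960 rad/s; BW = Δω/(2π) = 1585 Hz.

(a) f₀ = 1105 Hz  (b) Q = 0.6974  (c) BW = 1585 Hz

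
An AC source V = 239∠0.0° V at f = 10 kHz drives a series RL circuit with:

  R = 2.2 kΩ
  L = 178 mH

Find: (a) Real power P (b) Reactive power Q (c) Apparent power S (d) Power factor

Step 1 — Angular frequency: ω = 2π·f = 2π·1e+04 = 6.283e+04 rad/s.
Step 2 — Component impedances:
  R: Z = R = 2200 Ω
  L: Z = jωL = j·6.283e+04·0.178 = 0 + j1.118e+04 Ω
Step 3 — Series combination: Z_total = R + L = 2200 + j1.118e+04 Ω = 1.14e+04∠78.9° Ω.
Step 4 — Source phasor: V = 239∠0.0° V = 239 V.
Step 5 — Current: I = V / Z = 0.004047 - j0.02057 A = 0.02097∠-78.9° A.
Step 6 — Complex power: S = V·I* = 0.9672 + j4.917 VA.
Step 7 — Real power: P = Re(S) = 0.9672 W.
Step 8 — Reactive power: Q = Im(S) = 4.917 VAR.
Step 9 — Apparent power: |S| = 5.011 VA.
Step 10 — Power factor: PF = P/|S| = 0.193 (lagging).

(a) P = 0.9672 W  (b) Q = 4.917 VAR  (c) S = 5.011 VA  (d) PF = 0.193 (lagging)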